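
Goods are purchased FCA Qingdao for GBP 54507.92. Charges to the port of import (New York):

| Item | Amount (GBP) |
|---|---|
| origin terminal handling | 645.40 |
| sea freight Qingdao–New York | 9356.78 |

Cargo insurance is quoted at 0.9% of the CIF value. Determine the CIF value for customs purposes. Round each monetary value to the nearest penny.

Let C be the CIF value. C = FCA price + pre-shipment costs + freight + 0.9% × C
C − 0.9% × C = 54507.92 + 645.40 + 9356.78
0.991 × C = 64510.10
C = 64510.10 / 0.991 = 65095.96
Insurance premium = 0.9% × 65095.96 = 585.86

CIF value: GBP 65095.96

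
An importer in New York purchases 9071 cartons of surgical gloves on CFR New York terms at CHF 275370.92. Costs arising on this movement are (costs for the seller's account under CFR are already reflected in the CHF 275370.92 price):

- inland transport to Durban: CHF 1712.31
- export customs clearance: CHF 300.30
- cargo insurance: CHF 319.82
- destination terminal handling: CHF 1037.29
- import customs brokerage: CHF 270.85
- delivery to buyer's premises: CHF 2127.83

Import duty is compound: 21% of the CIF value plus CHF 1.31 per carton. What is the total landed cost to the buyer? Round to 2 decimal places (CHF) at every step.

CFR: the seller pays costs through ocean freight to the destination port, but not insurance.
Already in the invoice (seller's account under CFR): inland to port, export clearance — exclude.
CIF value = CFR price + insurance = 275370.92 + 319.82 = 275690.74
Ad valorem component: 275690.74 × 21% = 57895.06
Specific component: 9071 × 1.31 = 11883.01
Import duty = 57895.06 + 11883.01 = 69778.07
Buyer bears: insurance 319.82 + destination terminal 1037.29 + brokerage 270.85 + delivery 2127.83 + duty 69778.07 = 73533.86
Landed cost = invoice 275370.92 + 73533.86 = 348904.78

Total landed cost: CHF 348904.78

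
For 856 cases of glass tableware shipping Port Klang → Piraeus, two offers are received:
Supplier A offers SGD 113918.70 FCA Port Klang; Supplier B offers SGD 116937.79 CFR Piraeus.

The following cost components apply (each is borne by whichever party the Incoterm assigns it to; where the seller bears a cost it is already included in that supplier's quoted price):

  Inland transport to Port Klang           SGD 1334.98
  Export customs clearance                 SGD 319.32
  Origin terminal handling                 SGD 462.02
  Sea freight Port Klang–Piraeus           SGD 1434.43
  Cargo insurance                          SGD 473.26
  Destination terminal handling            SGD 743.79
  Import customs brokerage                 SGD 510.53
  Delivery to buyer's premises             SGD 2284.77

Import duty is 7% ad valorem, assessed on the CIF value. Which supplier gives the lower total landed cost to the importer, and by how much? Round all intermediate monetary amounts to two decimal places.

Supplier A is cheaper by SGD 1201.22

Supplier A (FCA):
CIF value = FCA price + origin terminal + freight + insurance = 113918.70 + 462.02 + 1434.43 + 473.26 = 116288.41
Import duty = 116288.41 × 7% = 8140.19
Buyer bears (A): 462.02 + 1434.43 + 473.26 + 743.79 + 510.53 + 2284.77 = 5908.80
Landed cost (A) = invoice 113918.70 + 5908.80 + duty 8140.19 = 127967.69
Supplier B (CFR):
CIF value = CFR price + insurance = 116937.79 + 473.26 = 117411.05
Import duty = 117411.05 × 7% = 8218.77
Buyer bears (B): 473.26 + 743.79 + 510.53 + 2284.77 = 4012.35
Landed cost (B) = invoice 116937.79 + 4012.35 + duty 8218.77 = 129168.91
Difference = |127967.69 − 129168.91| = 1201.22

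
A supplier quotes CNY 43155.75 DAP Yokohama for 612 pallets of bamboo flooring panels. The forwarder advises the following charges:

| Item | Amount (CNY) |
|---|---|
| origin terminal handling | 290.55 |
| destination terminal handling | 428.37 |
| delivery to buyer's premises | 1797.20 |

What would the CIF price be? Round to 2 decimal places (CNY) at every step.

Not relevant to the conversion: origin terminal — on the seller under both DAP and CIF; already in the DAP price and stays in the CIF price.
From DAP to CIF, the seller no longer bears: destination terminal, delivery.
CIF price = 43155.75 − 428.37 − 1797.20 = 40930.18

CIF price: CNY 40930.18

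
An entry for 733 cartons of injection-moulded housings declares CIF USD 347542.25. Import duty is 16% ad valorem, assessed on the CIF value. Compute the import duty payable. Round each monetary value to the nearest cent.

Import duty = 347542.25 × 16% = 55606.76

Import duty: USD 55606.76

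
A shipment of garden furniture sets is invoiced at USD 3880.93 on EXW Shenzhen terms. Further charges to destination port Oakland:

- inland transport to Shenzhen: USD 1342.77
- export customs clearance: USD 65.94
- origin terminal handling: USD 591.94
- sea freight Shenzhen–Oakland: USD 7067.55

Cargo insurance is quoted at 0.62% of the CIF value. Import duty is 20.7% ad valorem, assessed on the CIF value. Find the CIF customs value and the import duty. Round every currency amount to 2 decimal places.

Let C be the CIF value. C = EXW price + pre-shipment costs + freight + 0.62% × C
C − 0.62% × C = 3880.93 + 1342.77 + 65.94 + 591.94 + 7067.55
0.9938 × C = 12949.13
C = 12949.13 / 0.9938 = 13029.92
Insurance premium = 0.62% × 13029.92 = 80.79
Import duty = 13029.92 × 20.7% = 2697.19

CIF value: USD 13029.92; import duty: USD 2697.19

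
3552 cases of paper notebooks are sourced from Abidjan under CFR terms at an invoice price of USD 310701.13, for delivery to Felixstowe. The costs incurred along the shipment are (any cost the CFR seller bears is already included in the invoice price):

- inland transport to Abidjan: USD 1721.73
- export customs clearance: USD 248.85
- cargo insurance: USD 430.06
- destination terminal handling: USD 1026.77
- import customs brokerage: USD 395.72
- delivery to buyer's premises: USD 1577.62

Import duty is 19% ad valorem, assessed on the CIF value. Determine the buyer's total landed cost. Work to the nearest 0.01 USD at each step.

Total landed cost: USD 373246.23

CFR: the seller pays costs through ocean freight to the destination port, but not insurance.
Already in the invoice (seller's account under CFR): inland to port, export clearance — exclude.
CIF value = CFR price + insurance = 310701.13 + 430.06 = 311131.19
Import duty = 311131.19 × 19% = 59114.93
Buyer bears: insurance 430.06 + destination terminal 1026.77 + brokerage 395.72 + delivery 1577.62 + duty 59114.93 = 62545.10
Landed cost = invoice 310701.13 + 62545.10 = 373246.23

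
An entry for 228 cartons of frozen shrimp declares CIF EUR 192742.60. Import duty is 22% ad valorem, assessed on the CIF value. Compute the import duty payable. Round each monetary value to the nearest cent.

Import duty: EUR 42403.37

Import duty = 192742.60 × 22% = 42403.37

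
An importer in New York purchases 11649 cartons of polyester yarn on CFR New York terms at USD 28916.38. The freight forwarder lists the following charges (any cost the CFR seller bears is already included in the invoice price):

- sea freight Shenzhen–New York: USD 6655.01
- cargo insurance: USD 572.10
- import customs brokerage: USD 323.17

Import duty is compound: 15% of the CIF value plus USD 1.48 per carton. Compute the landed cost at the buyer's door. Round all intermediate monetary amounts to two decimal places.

Total landed cost: USD 51475.44

CFR: the seller pays costs through ocean freight to the destination port, but not insurance.
Already in the invoice (seller's account under CFR): freight — exclude.
CIF value = CFR price + insurance = 28916.38 + 572.10 = 29488.48
Ad valorem component: 29488.48 × 15% = 4423.27
Specific component: 11649 × 1.48 = 17240.52
Import duty = 4423.27 + 17240.52 = 21663.79
Buyer bears: insurance 572.10 + brokerage 323.17 + duty 21663.79 = 22559.06
Landed cost = invoice 28916.38 + 22559.06 = 51475.44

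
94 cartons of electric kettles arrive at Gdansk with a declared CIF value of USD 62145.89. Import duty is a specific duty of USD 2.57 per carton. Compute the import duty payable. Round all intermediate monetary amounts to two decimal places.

Import duty = 94 × 2.57 = 241.58

Import duty: USD 241.58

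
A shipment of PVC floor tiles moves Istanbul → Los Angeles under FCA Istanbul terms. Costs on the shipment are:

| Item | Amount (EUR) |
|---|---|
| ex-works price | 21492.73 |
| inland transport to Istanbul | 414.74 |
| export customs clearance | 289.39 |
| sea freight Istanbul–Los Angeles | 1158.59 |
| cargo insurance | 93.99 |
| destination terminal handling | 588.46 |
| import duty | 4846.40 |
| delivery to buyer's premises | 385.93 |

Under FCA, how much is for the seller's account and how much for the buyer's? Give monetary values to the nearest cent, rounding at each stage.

FCA: the seller delivers export-cleared goods to the carrier; the buyer bears costs from that point.
Seller's account: goods 21492.73 + inland to port 414.74 + export clearance 289.39 = 22196.86
Buyer's account: freight 1158.59 + insurance 93.99 + destination terminal 588.46 + duty 4846.40 + delivery 385.93 = 7073.37

Seller: EUR 22196.86; buyer: EUR 7073.37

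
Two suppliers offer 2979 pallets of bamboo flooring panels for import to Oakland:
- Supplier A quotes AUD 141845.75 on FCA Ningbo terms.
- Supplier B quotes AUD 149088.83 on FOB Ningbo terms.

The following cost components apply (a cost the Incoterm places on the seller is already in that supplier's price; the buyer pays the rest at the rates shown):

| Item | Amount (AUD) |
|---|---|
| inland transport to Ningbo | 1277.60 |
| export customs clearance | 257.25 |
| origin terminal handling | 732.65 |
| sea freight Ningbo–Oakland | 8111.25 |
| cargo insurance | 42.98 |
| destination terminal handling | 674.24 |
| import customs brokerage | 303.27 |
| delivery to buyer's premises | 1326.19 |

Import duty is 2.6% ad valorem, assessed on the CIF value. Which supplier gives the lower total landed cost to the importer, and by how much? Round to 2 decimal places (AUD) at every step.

Supplier A is cheaper by AUD 6679.70

Supplier A (FCA):
CIF value = FCA price + origin terminal + freight + insurance = 141845.75 + 732.65 + 8111.25 + 42.98 = 150732.63
Import duty = 150732.63 × 2.6% = 3919.05
Buyer bears (A): 732.65 + 8111.25 + 42.98 + 674.24 + 303.27 + 1326.19 = 11190.58
Landed cost (A) = invoice 141845.75 + 11190.58 + duty 3919.05 = 156955.38
Supplier B (FOB):
CIF value = FOB price + freight + insurance = 149088.83 + 8111.25 + 42.98 = 157243.06
Import duty = 157243.06 × 2.6% = 4088.32
Buyer bears (B): 8111.25 + 42.98 + 674.24 + 303.27 + 1326.19 = 10457.93
Landed cost (B) = invoice 149088.83 + 10457.93 + duty 4088.32 = 163635.08
Difference = |156955.38 − 163635.08| = 6679.70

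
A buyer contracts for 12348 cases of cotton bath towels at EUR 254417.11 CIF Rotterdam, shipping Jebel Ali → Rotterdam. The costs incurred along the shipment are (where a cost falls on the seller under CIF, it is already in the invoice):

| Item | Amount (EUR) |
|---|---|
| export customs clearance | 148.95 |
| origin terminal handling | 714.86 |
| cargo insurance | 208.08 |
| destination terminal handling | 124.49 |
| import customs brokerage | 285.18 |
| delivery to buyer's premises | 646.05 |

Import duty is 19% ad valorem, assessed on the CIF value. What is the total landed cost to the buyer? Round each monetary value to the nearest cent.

CIF: the seller pays costs through ocean freight and marine insurance to the destination port.
Already in the invoice (seller's account under CIF): export clearance, origin terminal, insurance — exclude.
The CIF price already equals the CIF value: 254417.11
Import duty = 254417.11 × 19% = 48339.25
Buyer bears: destination terminal 124.49 + brokerage 285.18 + delivery 646.05 + duty 48339.25 = 49394.97
Landed cost = invoice 254417.11 + 49394.97 = 303812.08

Total landed cost: EUR 303812.08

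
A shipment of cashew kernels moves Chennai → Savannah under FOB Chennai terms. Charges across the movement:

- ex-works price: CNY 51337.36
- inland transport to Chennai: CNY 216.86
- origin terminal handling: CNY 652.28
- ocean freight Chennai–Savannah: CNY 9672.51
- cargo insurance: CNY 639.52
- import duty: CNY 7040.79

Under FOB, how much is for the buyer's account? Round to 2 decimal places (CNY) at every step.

FOB: the seller bears costs until goods are on board at the origin port; the buyer bears freight, insurance and all costs thereafter.
Seller's account: goods 51337.36 + inland to port 216.86 + origin terminal 652.28 = 52206.50
Buyer's account: freight 9672.51 + insurance 639.52 + duty 7040.79 = 17352.82

Buyer's account: CNY 17352.82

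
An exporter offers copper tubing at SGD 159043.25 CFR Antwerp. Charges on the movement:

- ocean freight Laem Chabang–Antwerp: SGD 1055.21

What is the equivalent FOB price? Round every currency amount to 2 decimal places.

From CFR to FOB, the seller no longer bears: freight.
FOB price = 159043.25 − 1055.21 = 157988.04

FOB price: SGD 157988.04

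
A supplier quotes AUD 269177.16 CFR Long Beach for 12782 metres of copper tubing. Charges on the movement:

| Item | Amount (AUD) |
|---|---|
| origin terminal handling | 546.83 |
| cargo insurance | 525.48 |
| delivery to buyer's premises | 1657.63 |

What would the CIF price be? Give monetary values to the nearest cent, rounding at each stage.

Not relevant to the conversion: origin terminal — on the seller under both CFR and CIF; already in the CFR price and stays in the CIF price. delivery — on the buyer under both terms; not part of either seller's price.
From CFR to CIF, the seller additionally bears: insurance.
CIF price = 269177.16 + 525.48 = 269702.64

CIF price: AUD 269702.64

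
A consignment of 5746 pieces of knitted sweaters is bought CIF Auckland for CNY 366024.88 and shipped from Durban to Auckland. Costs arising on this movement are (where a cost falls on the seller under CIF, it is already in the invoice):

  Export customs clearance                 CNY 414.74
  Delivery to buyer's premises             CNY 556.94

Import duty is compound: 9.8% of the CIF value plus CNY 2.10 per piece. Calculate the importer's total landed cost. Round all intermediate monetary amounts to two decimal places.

Total landed cost: CNY 414518.86

CIF: the seller pays costs through ocean freight and marine insurance to the destination port.
Already in the invoice (seller's account under CIF): export clearance — exclude.
The CIF price already equals the CIF value: 366024.88
Ad valorem component: 366024.88 × 9.8% = 35870.44
Specific component: 5746 × 2.10 = 12066.60
Import duty = 35870.44 + 12066.60 = 47937.04
Buyer bears: delivery 556.94 + duty 47937.04 = 48493.98
Landed cost = invoice 366024.88 + 48493.98 = 414518.86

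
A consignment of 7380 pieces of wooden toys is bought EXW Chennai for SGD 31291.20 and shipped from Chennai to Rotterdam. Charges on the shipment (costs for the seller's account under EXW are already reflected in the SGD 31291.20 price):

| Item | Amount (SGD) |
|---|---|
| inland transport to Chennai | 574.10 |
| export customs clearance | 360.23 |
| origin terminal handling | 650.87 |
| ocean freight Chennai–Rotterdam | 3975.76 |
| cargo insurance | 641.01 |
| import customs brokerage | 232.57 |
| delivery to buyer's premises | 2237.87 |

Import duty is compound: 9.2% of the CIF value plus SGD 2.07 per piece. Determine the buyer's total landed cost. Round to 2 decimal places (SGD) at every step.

Total landed cost: SGD 58689.58

EXW: the seller makes goods available at their premises; the buyer bears all onward costs.
CIF value = EXW price + inland to port + export clearance + origin terminal + freight + insurance = 31291.20 + 574.10 + 360.23 + 650.87 + 3975.76 + 641.01 = 37493.17
Ad valorem component: 37493.17 × 9.2% = 3449.37
Specific component: 7380 × 2.07 = 15276.60
Import duty = 3449.37 + 15276.60 = 18725.97
Buyer bears: inland to port 574.10 + export clearance 360.23 + origin terminal 650.87 + freight 3975.76 + insurance 641.01 + brokerage 232.57 + delivery 2237.87 + duty 18725.97 = 27398.38
Landed cost = invoice 31291.20 + 27398.38 = 58689.58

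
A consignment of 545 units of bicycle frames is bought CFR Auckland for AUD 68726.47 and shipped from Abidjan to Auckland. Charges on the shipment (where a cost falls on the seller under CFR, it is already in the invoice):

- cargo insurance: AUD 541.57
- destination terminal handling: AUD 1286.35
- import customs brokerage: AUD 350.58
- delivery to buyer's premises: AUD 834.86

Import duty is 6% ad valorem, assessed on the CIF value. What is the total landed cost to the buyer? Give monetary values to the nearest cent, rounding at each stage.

CFR: the seller pays costs through ocean freight to the destination port, but not insurance.
CIF value = CFR price + insurance = 68726.47 + 541.57 = 69268.04
Import duty = 69268.04 × 6% = 4156.08
Buyer bears: insurance 541.57 + destination terminal 1286.35 + brokerage 350.58 + delivery 834.86 + duty 4156.08 = 7169.44
Landed cost = invoice 68726.47 + 7169.44 = 75895.91

Total landed cost: AUD 75895.91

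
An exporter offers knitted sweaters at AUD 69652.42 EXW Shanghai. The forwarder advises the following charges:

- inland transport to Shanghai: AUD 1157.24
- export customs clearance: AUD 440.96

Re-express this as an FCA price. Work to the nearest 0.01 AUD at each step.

From EXW to FCA, the seller additionally bears: inland to port, export clearance.
FCA price = 69652.42 + 1157.24 + 440.96 = 71250.62

FCA price: AUD 71250.62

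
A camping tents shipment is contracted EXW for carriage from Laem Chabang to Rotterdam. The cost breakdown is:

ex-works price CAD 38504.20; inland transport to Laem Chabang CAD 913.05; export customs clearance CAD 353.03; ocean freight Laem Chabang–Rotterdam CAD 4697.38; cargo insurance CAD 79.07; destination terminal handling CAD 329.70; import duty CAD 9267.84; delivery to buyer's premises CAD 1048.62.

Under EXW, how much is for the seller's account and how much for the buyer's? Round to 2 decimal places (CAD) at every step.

Seller: CAD 38504.20; buyer: CAD 16688.69

EXW: the seller makes goods available at their premises; the buyer bears all onward costs.
Seller's account: goods 38504.20 = 38504.20
Buyer's account: inland to port 913.05 + export clearance 353.03 + freight 4697.38 + insurance 79.07 + destination terminal 329.70 + duty 9267.84 + delivery 1048.62 = 16688.69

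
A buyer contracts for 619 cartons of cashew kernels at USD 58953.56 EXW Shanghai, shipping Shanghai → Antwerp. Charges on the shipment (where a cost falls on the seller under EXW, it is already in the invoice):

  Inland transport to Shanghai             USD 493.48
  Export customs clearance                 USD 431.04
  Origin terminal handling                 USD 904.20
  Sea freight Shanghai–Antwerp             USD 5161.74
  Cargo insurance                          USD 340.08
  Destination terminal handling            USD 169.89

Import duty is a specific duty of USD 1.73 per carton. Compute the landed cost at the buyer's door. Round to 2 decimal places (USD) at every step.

EXW: the seller makes goods available at their premises; the buyer bears all onward costs.
CIF value = EXW price + inland to port + export clearance + origin terminal + freight + insurance = 58953.56 + 493.48 + 431.04 + 904.20 + 5161.74 + 340.08 = 66284.10
Import duty = 619 × 1.73 = 1070.87
Buyer bears: inland to port 493.48 + export clearance 431.04 + origin terminal 904.20 + freight 5161.74 + insurance 340.08 + destination terminal 169.89 + duty 1070.87 = 8571.30
Landed cost = invoice 58953.56 + 8571.30 = 67524.86

Total landed cost: USD 67524.86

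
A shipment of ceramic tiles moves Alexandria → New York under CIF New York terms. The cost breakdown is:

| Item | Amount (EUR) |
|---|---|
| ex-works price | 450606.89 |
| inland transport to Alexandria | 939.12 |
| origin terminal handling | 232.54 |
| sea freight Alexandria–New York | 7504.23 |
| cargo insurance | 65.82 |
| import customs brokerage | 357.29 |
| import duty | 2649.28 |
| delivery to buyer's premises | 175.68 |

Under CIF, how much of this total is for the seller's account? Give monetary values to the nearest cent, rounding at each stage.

CIF: the seller pays costs through ocean freight and marine insurance to the destination port.
Seller's account: goods 450606.89 + inland to port 939.12 + origin terminal 232.54 + freight 7504.23 + insurance 65.82 = 459348.60
Buyer's account: brokerage 357.29 + duty 2649.28 + delivery 175.68 = 3182.25

Seller's account: EUR 459348.60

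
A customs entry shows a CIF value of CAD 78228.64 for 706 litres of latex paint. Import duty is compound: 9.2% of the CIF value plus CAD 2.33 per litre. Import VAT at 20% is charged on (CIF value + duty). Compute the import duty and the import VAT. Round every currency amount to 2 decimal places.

Ad valorem component: 78228.64 × 9.2% = 7197.03
Specific component: 706 × 2.33 = 1644.98
Import duty = 7197.03 + 1644.98 = 8842.01
VAT base = CIF + duty = 78228.64 + 8842.01 = 87070.65
Import VAT = 87070.65 × 20% = 17414.13

Import duty: CAD 8842.01; import VAT: CAD 17414.13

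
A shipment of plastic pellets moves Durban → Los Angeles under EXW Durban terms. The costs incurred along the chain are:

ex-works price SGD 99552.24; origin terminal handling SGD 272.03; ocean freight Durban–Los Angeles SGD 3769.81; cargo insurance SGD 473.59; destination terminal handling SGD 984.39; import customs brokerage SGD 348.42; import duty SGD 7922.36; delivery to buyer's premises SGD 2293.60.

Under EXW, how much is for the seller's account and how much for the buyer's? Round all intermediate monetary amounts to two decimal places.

EXW: the seller makes goods available at their premises; the buyer bears all onward costs.
Seller's account: goods 99552.24 = 99552.24
Buyer's account: origin terminal 272.03 + freight 3769.81 + insurance 473.59 + destination terminal 984.39 + brokerage 348.42 + duty 7922.36 + delivery 2293.60 = 16064.20

Seller: SGD 99552.24; buyer: SGD 16064.20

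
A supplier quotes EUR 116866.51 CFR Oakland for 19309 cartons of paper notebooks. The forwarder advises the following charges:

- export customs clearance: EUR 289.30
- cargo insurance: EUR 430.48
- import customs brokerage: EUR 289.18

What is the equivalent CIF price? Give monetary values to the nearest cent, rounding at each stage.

CIF price: EUR 117296.99

Not relevant to the conversion: export clearance — on the seller under both CFR and CIF; already in the CFR price and stays in the CIF price. brokerage — on the buyer under both terms; not part of either seller's price.
From CFR to CIF, the seller additionally bears: insurance.
CIF price = 116866.51 + 430.48 = 117296.99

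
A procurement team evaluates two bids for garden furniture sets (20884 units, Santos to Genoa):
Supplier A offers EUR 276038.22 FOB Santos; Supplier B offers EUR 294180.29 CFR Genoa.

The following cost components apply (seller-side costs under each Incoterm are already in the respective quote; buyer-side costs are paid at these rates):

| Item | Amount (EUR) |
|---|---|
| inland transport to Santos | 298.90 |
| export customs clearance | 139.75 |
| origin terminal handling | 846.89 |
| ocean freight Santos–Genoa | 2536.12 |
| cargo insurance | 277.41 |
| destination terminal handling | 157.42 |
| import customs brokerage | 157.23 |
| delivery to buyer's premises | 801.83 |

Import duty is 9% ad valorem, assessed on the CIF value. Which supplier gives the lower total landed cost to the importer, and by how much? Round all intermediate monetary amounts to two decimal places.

Supplier A is cheaper by EUR 17010.48

Supplier A (FOB):
CIF value = FOB price + freight + insurance = 276038.22 + 2536.12 + 277.41 = 278851.75
Import duty = 278851.75 × 9% = 25096.66
Buyer bears (A): 2536.12 + 277.41 + 157.42 + 157.23 + 801.83 = 3930.01
Landed cost (A) = invoice 276038.22 + 3930.01 + duty 25096.66 = 305064.89
Supplier B (CFR):
CIF value = CFR price + insurance = 294180.29 + 277.41 = 294457.70
Import duty = 294457.70 × 9% = 26501.19
Buyer bears (B): 277.41 + 157.42 + 157.23 + 801.83 = 1393.89
Landed cost (B) = invoice 294180.29 + 1393.89 + duty 26501.19 = 322075.37
Difference = |305064.89 − 322075.37| = 17010.48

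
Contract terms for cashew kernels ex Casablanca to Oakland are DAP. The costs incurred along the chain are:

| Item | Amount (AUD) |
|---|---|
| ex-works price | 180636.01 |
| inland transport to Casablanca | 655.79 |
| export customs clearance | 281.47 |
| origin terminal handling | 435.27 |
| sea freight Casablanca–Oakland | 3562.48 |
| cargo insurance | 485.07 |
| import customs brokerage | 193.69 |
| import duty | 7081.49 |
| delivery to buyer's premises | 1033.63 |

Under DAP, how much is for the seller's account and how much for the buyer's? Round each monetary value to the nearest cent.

Seller: AUD 187089.72; buyer: AUD 7275.18

DAP: the seller bears all costs to the named destination except import duty and clearance.
Seller's account: goods 180636.01 + inland to port 655.79 + export clearance 281.47 + origin terminal 435.27 + freight 3562.48 + insurance 485.07 + delivery 1033.63 = 187089.72
Buyer's account: brokerage 193.69 + duty 7081.49 = 7275.18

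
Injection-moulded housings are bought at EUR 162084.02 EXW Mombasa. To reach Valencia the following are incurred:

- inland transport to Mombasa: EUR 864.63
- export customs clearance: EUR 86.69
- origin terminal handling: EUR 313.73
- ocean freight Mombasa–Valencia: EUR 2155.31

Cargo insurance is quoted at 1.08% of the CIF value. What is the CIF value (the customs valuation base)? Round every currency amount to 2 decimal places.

CIF value: EUR 167311.34

Let C be the CIF value. C = EXW price + pre-shipment costs + freight + 1.08% × C
C − 1.08% × C = 162084.02 + 864.63 + 86.69 + 313.73 + 2155.31
0.9892 × C = 165504.38
C = 165504.38 / 0.9892 = 167311.34
Insurance premium = 1.08% × 167311.34 = 1806.96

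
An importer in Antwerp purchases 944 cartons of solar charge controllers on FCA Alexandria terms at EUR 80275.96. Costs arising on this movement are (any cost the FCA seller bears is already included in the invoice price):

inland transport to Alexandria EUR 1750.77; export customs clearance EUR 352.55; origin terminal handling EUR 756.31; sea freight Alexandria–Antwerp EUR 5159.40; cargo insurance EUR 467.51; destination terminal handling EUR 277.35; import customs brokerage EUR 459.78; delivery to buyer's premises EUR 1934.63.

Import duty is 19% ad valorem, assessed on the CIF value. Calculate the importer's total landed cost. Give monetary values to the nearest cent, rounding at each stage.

Total landed cost: EUR 105796.18

FCA: the seller delivers export-cleared goods to the carrier; the buyer bears costs from that point.
Already in the invoice (seller's account under FCA): inland to port, export clearance — exclude.
CIF value = FCA price + origin terminal + freight + insurance = 80275.96 + 756.31 + 5159.40 + 467.51 = 86659.18
Import duty = 86659.18 × 19% = 16465.24
Buyer bears: origin terminal 756.31 + freight 5159.40 + insurance 467.51 + destination terminal 277.35 + brokerage 459.78 + delivery 1934.63 + duty 16465.24 = 25520.22
Landed cost = invoice 80275.96 + 25520.22 = 105796.18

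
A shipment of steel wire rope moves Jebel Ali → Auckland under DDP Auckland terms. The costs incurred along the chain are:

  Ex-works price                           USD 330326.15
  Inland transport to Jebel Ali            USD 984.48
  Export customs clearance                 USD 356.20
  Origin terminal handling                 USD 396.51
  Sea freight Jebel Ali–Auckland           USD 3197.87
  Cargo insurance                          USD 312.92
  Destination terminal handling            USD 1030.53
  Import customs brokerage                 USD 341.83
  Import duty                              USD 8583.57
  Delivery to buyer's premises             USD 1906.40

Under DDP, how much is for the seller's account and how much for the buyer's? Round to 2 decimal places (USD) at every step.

Seller: USD 347436.46; buyer: USD 0.00

DDP: the seller bears all costs including import duty.
Seller's account: goods 330326.15 + inland to port 984.48 + export clearance 356.20 + origin terminal 396.51 + freight 3197.87 + insurance 312.92 + destination terminal 1030.53 + brokerage 341.83 + duty 8583.57 + delivery 1906.40 = 347436.46
Buyer's account: 0.00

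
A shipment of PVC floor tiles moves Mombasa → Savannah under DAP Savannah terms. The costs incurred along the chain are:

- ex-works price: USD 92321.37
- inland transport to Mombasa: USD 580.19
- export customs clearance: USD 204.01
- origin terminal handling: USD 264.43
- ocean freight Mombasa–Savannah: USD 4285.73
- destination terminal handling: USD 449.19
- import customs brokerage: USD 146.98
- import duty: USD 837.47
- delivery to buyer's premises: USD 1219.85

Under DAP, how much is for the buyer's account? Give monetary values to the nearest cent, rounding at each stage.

DAP: the seller bears all costs to the named destination except import duty and clearance.
Seller's account: goods 92321.37 + inland to port 580.19 + export clearance 204.01 + origin terminal 264.43 + freight 4285.73 + destination terminal 449.19 + delivery 1219.85 = 99324.77
Buyer's account: brokerage 146.98 + duty 837.47 = 984.45

Buyer's account: USD 984.45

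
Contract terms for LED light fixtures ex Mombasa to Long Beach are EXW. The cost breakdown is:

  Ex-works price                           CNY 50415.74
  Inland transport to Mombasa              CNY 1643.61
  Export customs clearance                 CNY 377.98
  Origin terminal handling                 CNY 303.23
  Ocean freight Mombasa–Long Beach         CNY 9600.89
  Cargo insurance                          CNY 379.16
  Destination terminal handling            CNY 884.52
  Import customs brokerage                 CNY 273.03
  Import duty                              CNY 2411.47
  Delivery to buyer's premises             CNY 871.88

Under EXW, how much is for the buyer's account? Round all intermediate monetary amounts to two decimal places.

Buyer's account: CNY 16745.77

EXW: the seller makes goods available at their premises; the buyer bears all onward costs.
Seller's account: goods 50415.74 = 50415.74
Buyer's account: inland to port 1643.61 + export clearance 377.98 + origin terminal 303.23 + freight 9600.89 + insurance 379.16 + destination terminal 884.52 + brokerage 273.03 + duty 2411.47 + delivery 871.88 = 16745.77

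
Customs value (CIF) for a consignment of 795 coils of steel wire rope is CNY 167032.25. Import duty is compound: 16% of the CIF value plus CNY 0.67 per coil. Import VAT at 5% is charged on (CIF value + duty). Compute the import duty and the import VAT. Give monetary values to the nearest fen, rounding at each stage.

Import duty: CNY 27257.81; import VAT: CNY 9714.50

Ad valorem component: 167032.25 × 16% = 26725.16
Specific component: 795 × 0.67 = 532.65
Import duty = 26725.16 + 532.65 = 27257.81
VAT base = CIF + duty = 167032.25 + 27257.81 = 194290.06
Import VAT = 194290.06 × 5% = 9714.50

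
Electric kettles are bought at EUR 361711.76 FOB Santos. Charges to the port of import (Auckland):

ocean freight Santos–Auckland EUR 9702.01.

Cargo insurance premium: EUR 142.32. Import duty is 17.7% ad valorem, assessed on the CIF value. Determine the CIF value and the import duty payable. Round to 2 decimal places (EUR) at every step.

CIF = FOB price + freight + insurance
CIF = 361711.76 + 9702.01 + 142.32 = 371556.09
Import duty = 371556.09 × 17.7% = 65765.43

CIF value: EUR 371556.09; import duty: EUR 65765.43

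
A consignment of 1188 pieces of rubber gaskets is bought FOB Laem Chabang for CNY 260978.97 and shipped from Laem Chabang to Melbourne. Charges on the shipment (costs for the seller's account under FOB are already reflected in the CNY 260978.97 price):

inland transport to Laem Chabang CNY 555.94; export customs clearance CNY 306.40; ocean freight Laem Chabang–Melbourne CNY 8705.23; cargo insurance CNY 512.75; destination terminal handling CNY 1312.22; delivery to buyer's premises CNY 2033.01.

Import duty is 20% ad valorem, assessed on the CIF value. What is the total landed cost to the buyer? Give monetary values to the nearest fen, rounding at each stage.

Total landed cost: CNY 327581.57

FOB: the seller bears costs until goods are on board at the origin port; the buyer bears freight, insurance and all costs thereafter.
Already in the invoice (seller's account under FOB): inland to port, export clearance — exclude.
CIF value = FOB price + freight + insurance = 260978.97 + 8705.23 + 512.75 = 270196.95
Import duty = 270196.95 × 20% = 54039.39
Buyer bears: freight 8705.23 + insurance 512.75 + destination terminal 1312.22 + delivery 2033.01 + duty 54039.39 = 66602.60
Landed cost = invoice 260978.97 + 66602.60 = 327581.57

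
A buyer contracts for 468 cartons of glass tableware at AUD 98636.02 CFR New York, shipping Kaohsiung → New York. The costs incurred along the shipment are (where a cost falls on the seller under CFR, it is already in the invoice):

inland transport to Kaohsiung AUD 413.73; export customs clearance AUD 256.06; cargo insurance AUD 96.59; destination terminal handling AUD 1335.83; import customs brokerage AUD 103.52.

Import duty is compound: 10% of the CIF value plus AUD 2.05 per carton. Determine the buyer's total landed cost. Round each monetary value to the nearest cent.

Total landed cost: AUD 111004.62

CFR: the seller pays costs through ocean freight to the destination port, but not insurance.
Already in the invoice (seller's account under CFR): inland to port, export clearance — exclude.
CIF value = CFR price + insurance = 98636.02 + 96.59 = 98732.61
Ad valorem component: 98732.61 × 10% = 9873.26
Specific component: 468 × 2.05 = 959.40
Import duty = 9873.26 + 959.40 = 10832.66
Buyer bears: insurance 96.59 + destination terminal 1335.83 + brokerage 103.52 + duty 10832.66 = 12368.60
Landed cost = invoice 98636.02 + 12368.60 = 111004.62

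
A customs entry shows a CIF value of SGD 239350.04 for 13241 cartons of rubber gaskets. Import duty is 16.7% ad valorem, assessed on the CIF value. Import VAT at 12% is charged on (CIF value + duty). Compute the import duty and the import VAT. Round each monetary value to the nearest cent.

Import duty: SGD 39971.46; import VAT: SGD 33518.58

Import duty = 239350.04 × 16.7% = 39971.46
VAT base = CIF + duty = 239350.04 + 39971.46 = 279321.50
Import VAT = 279321.50 × 12% = 33518.58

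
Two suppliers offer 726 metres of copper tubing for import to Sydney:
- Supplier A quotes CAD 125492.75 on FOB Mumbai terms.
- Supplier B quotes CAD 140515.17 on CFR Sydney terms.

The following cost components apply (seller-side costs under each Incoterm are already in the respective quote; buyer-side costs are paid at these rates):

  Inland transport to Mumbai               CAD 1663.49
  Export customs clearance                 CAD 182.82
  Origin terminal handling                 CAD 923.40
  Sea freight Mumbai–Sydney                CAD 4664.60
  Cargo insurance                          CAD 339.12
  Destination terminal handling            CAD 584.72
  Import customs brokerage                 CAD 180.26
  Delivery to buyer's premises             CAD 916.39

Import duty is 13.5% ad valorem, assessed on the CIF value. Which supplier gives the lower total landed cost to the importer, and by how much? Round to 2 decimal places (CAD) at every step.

Supplier A (FOB):
CIF value = FOB price + freight + insurance = 125492.75 + 4664.60 + 339.12 = 130496.47
Import duty = 130496.47 × 13.5% = 17617.02
Buyer bears (A): 4664.60 + 339.12 + 584.72 + 180.26 + 916.39 = 6685.09
Landed cost (A) = invoice 125492.75 + 6685.09 + duty 17617.02 = 149794.86
Supplier B (CFR):
CIF value = CFR price + insurance = 140515.17 + 339.12 = 140854.29
Import duty = 140854.29 × 13.5% = 19015.33
Buyer bears (B): 339.12 + 584.72 + 180.26 + 916.39 = 2020.49
Landed cost (B) = invoice 140515.17 + 2020.49 + duty 19015.33 = 161550.99
Difference = |149794.86 − 161550.99| = 11756.13

Supplier A is cheaper by CAD 11756.13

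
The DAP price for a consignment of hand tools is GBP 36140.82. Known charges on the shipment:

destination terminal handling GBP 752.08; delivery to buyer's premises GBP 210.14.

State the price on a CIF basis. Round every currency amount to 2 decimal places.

CIF price: GBP 35178.60

From DAP to CIF, the seller no longer bears: destination terminal, delivery.
CIF price = 36140.82 − 752.08 − 210.14 = 35178.60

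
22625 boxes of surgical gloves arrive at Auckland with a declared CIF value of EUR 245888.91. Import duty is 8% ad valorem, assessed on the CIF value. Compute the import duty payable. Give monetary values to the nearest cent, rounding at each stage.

Import duty: EUR 19671.11

Import duty = 245888.91 × 8% = 19671.11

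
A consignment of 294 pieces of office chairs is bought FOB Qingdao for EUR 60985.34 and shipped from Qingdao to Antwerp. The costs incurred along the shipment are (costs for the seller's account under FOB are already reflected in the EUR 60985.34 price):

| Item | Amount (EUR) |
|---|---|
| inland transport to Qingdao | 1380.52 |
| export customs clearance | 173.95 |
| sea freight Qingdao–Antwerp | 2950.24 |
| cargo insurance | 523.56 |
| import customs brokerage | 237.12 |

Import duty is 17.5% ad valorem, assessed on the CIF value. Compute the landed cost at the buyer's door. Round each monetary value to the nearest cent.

Total landed cost: EUR 75976.61

FOB: the seller bears costs until goods are on board at the origin port; the buyer bears freight, insurance and all costs thereafter.
Already in the invoice (seller's account under FOB): inland to port, export clearance — exclude.
CIF value = FOB price + freight + insurance = 60985.34 + 2950.24 + 523.56 = 64459.14
Import duty = 64459.14 × 17.5% = 11280.35
Buyer bears: freight 2950.24 + insurance 523.56 + brokerage 237.12 + duty 11280.35 = 14991.27
Landed cost = invoice 60985.34 + 14991.27 = 75976.61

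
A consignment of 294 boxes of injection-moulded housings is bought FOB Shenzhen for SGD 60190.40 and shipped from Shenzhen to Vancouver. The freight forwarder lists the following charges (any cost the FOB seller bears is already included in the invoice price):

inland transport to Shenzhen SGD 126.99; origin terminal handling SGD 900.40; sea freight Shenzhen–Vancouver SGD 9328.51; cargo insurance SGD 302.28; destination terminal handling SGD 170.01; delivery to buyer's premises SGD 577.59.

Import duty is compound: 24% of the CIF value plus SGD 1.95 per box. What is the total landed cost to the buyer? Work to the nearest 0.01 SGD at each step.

Total landed cost: SGD 87899.18

FOB: the seller bears costs until goods are on board at the origin port; the buyer bears freight, insurance and all costs thereafter.
Already in the invoice (seller's account under FOB): inland to port, origin terminal — exclude.
CIF value = FOB price + freight + insurance = 60190.40 + 9328.51 + 302.28 = 69821.19
Ad valorem component: 69821.19 × 24% = 16757.09
Specific component: 294 × 1.95 = 573.30
Import duty = 16757.09 + 573.30 = 17330.39
Buyer bears: freight 9328.51 + insurance 302.28 + destination terminal 170.01 + delivery 577.59 + duty 17330.39 = 27708.78
Landed cost = invoice 60190.40 + 27708.78 = 87899.18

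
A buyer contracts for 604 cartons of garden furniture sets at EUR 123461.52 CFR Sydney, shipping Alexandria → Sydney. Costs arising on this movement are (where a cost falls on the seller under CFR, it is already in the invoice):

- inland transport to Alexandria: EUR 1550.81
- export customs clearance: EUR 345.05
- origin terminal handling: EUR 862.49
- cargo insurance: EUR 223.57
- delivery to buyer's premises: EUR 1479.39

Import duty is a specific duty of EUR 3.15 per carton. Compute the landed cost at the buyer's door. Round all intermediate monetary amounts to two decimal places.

CFR: the seller pays costs through ocean freight to the destination port, but not insurance.
Already in the invoice (seller's account under CFR): inland to port, export clearance, origin terminal — exclude.
CIF value = CFR price + insurance = 123461.52 + 223.57 = 123685.09
Import duty = 604 × 3.15 = 1902.60
Buyer bears: insurance 223.57 + delivery 1479.39 + duty 1902.60 = 3605.56
Landed cost = invoice 123461.52 + 3605.56 = 127067.08

Total landed cost: EUR 127067.08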